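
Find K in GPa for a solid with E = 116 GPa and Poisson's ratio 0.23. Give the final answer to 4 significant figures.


K = E / (3*(1-2*nu))
K = 116 / (3*(1-2*0.23))
K = 71.6 GPa


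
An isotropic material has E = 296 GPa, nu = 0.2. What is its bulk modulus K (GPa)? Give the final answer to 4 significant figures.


K = E / (3*(1-2*nu))
K = 296 / (3*(1-2*0.2))
K = 164.4 GPa


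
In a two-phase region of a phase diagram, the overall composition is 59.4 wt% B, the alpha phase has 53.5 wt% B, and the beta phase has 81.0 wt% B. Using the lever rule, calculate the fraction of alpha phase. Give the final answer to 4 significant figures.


f_alpha = (C_beta - C0) / (C_beta - C_alpha)
f_alpha = (81.0 - 59.4) / (81.0 - 53.5)
f_alpha = 0.7855


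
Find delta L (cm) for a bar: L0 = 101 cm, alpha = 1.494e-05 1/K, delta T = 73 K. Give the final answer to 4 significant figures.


dL = L0 * alpha * dT
dL = 101 * 1.494e-05 * 73
dL = 0.1102 cm


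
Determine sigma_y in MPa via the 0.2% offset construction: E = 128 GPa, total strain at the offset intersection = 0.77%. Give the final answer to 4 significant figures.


Offset strain = 0.002
Elastic strain at yield = total_strain - offset = 7.7e-03 - 0.002 = 5.7e-03
sigma_y = E * elastic_strain = 128000 * 5.7e-03
sigma_y = 729.6 MPa


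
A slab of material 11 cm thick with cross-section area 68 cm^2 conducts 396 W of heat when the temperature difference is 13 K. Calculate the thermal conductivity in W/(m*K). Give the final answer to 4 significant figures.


k = Q*L / (A*dT)
L = 0.11 m, A = 6.8e-03 m^2
k = 396 * 0.11 / (6.8e-03 * 13)
k = 492.8 W/(m*K)


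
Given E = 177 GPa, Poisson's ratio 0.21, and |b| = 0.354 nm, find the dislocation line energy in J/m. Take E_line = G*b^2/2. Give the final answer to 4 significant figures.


Step 1: G = E / (2*(1+nu))
G = 177 / (2*(1+0.21)) = 73.1405 GPa = 7.31405e+10 Pa
Step 2: E_line = G*b^2/2
b = 0.354 nm = 3.54e-10 m
E_line = 0.5 * 7.31405e+10 * (3.54e-10)^2 = 4.583e-09 J/m


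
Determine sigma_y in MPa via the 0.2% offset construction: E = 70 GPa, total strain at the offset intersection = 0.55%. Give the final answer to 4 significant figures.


Offset strain = 0.002
Elastic strain at yield = total_strain - offset = 5.5e-03 - 0.002 = 3.5e-03
sigma_y = E * elastic_strain = 70000 * 3.5e-03
sigma_y = 245 MPa


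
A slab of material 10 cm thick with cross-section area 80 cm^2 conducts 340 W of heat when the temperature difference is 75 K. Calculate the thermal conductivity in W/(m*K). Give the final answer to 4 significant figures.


k = Q*L / (A*dT)
L = 0.1 m, A = 8e-03 m^2
k = 340 * 0.1 / (8e-03 * 75)
k = 56.67 W/(m*K)


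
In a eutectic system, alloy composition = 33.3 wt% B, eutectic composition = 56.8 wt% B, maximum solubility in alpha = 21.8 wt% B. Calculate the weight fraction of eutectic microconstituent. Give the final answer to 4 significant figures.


f_primary = (C_e - C0) / (C_e - C_alpha_max)
f_primary = (56.8 - 33.3) / (56.8 - 21.8)
f_primary = 0.671429
f_eutectic = 1 - 0.671429 = 0.3286


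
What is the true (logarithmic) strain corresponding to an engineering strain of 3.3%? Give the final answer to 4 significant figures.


epsilon_true = ln(1 + epsilon_eng)
epsilon_true = ln(1 + 0.033)
epsilon_true = 0.03247


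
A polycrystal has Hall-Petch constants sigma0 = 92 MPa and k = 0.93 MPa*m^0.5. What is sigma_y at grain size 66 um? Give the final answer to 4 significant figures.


sigma_y = sigma0 + k / sqrt(d)
d = 66 um = 6.6e-05 m
sigma_y = 92 + 0.93 / sqrt(6.6e-05)
sigma_y = 206.5 MPa


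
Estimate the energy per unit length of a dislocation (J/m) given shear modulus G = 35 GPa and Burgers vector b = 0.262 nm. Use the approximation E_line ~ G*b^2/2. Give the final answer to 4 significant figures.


E = G*b^2/2
b = 0.262 nm = 2.62e-10 m
G = 35 GPa = 3.5e+10 Pa
E = 0.5 * 3.5e+10 * (2.62e-10)^2
E = 1.201e-09 J/m


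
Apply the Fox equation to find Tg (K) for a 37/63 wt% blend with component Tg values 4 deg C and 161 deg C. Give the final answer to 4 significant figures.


1/Tg = w1/Tg1 + w2/Tg2 (in Kelvin)
Tg1 = 277.15 K, Tg2 = 434.15 K
1/Tg = 0.37/277.15 + 0.63/434.15
Tg = 358.9 K


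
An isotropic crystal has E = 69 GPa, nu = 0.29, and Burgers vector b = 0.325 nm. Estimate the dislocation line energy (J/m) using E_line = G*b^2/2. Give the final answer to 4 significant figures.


Step 1: G = E / (2*(1+nu))
G = 69 / (2*(1+0.29)) = 26.7442 GPa = 2.67442e+10 Pa
Step 2: E_line = G*b^2/2
b = 0.325 nm = 3.25e-10 m
E_line = 0.5 * 2.67442e+10 * (3.25e-10)^2 = 1.412e-09 J/m


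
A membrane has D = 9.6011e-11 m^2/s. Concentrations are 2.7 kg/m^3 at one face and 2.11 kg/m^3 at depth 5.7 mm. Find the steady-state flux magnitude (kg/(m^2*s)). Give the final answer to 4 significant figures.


J = -D * (dC/dx) = D * (C1 - C2) / dx
J = 9.6011e-11 * (2.7 - 2.11) / 5.7e-03
J = 9.938e-09 kg/(m^2*s)


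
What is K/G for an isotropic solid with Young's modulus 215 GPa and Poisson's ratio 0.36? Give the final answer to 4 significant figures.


G = E / (2*(1+nu))
G = 215 / (2*(1+0.36)) = 79.0441 GPa
K = E / (3*(1-2*nu))
K = 215 / (3*(1-2*0.36)) = 255.952 GPa
K/G = 255.952 / 79.0441 = 3.238


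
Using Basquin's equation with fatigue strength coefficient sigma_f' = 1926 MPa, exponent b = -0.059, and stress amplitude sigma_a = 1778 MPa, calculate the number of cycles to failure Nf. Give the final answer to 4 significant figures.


sigma_a = sigma_f' * (2*Nf)^b
2*Nf = (sigma_a / sigma_f')^(1/b)
2*Nf = (1778 / 1926)^(1/-0.059)
2*Nf = 3.8775
Nf = 1.939 cycles


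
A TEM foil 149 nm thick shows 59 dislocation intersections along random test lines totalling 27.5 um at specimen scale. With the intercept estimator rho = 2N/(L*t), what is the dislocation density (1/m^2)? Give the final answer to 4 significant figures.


rho = 2N / (L * t)
L = 27.5 um = 2.75e-05 m, t = 149 nm = 1.49e-07 m
rho = 2 * 59 / (2.75e-05 * 1.49e-07)
rho = 2.88e+13 1/m^2


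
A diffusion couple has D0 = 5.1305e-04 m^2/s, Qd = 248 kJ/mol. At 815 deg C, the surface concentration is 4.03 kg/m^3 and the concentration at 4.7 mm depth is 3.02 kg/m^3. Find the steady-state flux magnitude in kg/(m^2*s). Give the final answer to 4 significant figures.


Step 1: D = D0 * exp(-Qd/(R*T))
T = 815 + 273.15 = 1088.15 K
D = 5.1305e-04 * exp(-248e3 / (8.314 * 1088.15)) = 6.38184e-16 m^2/s
Step 2: J = D * (C1 - C2) / dx
J = 6.38184e-16 * (4.03 - 3.02) / 4.7e-03
J = 1.371e-13 kg/(m^2*s)


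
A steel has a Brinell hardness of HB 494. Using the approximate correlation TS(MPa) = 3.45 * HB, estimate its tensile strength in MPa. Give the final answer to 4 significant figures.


TS (MPa) = 3.45 * HB
TS = 3.45 * 494
TS = 1704 MPa


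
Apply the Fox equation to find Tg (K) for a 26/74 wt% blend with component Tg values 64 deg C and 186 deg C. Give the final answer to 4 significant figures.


1/Tg = w1/Tg1 + w2/Tg2 (in Kelvin)
Tg1 = 337.15 K, Tg2 = 459.15 K
1/Tg = 0.26/337.15 + 0.74/459.15
Tg = 419.7 K


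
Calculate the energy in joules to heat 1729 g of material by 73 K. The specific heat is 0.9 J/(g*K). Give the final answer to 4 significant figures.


Q = m * cp * dT
Q = 1729 * 0.9 * 73
Q = 113600 J


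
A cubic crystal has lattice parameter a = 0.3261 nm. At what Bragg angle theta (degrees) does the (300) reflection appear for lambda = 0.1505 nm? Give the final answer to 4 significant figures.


d = a / sqrt(h^2+k^2+l^2)
d = 0.3261 / sqrt(9) = 0.1087 nm
lambda = 2*d*sin(theta)  =>  sin(theta) = lambda / (2*d)
sin(theta) = 0.1505 / (2 * 0.1087) = 0.692272
theta = 43.81 deg


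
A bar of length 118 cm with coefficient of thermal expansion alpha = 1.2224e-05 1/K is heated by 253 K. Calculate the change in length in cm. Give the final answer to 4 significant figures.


dL = L0 * alpha * dT
dL = 118 * 1.2224e-05 * 253
dL = 0.3649 cm


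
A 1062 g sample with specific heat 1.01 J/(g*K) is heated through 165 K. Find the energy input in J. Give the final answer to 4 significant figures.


Q = m * cp * dT
Q = 1062 * 1.01 * 165
Q = 177000 J


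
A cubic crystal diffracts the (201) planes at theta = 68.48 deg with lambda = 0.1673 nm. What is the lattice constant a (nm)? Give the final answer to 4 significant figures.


d = lambda / (2*sin(theta))
d = 0.1673 / (2*sin(68.48 deg))
d = 0.0899182 nm
a = d * sqrt(h^2+k^2+l^2) = 0.0899182 * sqrt(5)
a = 0.2011 nm


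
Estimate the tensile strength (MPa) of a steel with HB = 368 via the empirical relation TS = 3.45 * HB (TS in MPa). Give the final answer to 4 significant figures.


TS (MPa) = 3.45 * HB
TS = 3.45 * 368
TS = 1270 MPa


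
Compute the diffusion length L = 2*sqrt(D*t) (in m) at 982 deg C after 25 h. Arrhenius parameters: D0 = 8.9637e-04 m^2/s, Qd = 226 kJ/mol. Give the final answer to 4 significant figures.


Step 1: D = D0 * exp(-Qd/(R*T))
T = 1255.15 K
D = 8.9637e-04 * exp(-226e3 / (8.314 * 1255.15)) = 3.52269e-13 m^2/s
Step 2: L = 2*sqrt(D*t)
t = 25 h = 90000 s
L = 2*sqrt(3.52269e-13 * 90000) = 3.561e-04 m


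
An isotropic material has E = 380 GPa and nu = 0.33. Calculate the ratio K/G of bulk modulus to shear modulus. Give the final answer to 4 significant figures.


G = E / (2*(1+nu))
G = 380 / (2*(1+0.33)) = 142.857 GPa
K = E / (3*(1-2*nu))
K = 380 / (3*(1-2*0.33)) = 372.549 GPa
K/G = 372.549 / 142.857 = 2.608


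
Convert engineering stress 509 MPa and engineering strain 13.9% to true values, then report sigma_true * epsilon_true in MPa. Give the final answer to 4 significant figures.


sigma_true = sigma_eng * (1 + epsilon_eng)
sigma_true = 509 * (1 + 0.139) = 579.751 MPa
epsilon_true = ln(1 + epsilon_eng)
epsilon_true = ln(1 + 0.139) = 0.130151
sigma_true * epsilon_true = 579.751 * 0.130151 = 75.45 MPa


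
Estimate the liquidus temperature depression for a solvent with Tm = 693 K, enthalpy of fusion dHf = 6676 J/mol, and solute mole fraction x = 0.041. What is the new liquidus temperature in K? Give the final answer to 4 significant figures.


dT = R*Tm^2*x / dHf
dT = 8.314 * 693^2 * 0.041 / 6676
dT = 24.5213 K
T_new = 693 - 24.5213 = 668.5 K


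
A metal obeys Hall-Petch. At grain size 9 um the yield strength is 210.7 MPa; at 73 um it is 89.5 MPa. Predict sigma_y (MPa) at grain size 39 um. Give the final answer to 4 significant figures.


sigma_y = sigma0 + k / sqrt(d)
1/sqrt(d1) = 1/sqrt(9e-06) = 333.333;  1/sqrt(d2) = 117.041
k = (sigma1 - sigma2) / (1/sqrt(d1) - 1/sqrt(d2)) = (210.7 - 89.5) / (333.333 - 117.041) = 0.560353 MPa*m^0.5
sigma0 = sigma1 - k/sqrt(d1) = 210.7 - 0.560353*333.333 = 23.9156 MPa
sigma_y(d3) = 23.9156 + 0.560353 / sqrt(3.9e-05) = 113.6 MPa


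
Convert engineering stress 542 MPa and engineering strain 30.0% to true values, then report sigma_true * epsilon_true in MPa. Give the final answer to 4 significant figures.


sigma_true = sigma_eng * (1 + epsilon_eng)
sigma_true = 542 * (1 + 0.3) = 704.6 MPa
epsilon_true = ln(1 + epsilon_eng)
epsilon_true = ln(1 + 0.3) = 0.262364
sigma_true * epsilon_true = 704.6 * 0.262364 = 184.9 MPa


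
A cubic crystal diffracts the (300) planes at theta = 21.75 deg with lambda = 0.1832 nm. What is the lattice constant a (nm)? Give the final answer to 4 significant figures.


d = lambda / (2*sin(theta))
d = 0.1832 / (2*sin(21.75 deg))
d = 0.247195 nm
a = d * sqrt(h^2+k^2+l^2) = 0.247195 * sqrt(9)
a = 0.7416 nm


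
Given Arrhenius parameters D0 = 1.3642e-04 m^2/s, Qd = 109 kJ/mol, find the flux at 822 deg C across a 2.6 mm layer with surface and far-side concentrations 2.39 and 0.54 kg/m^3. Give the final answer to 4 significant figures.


Step 1: D = D0 * exp(-Qd/(R*T))
T = 822 + 273.15 = 1095.15 K
D = 1.3642e-04 * exp(-109e3 / (8.314 * 1095.15)) = 8.62561e-10 m^2/s
Step 2: J = D * (C1 - C2) / dx
J = 8.62561e-10 * (2.39 - 0.54) / 2.6e-03
J = 6.137e-07 kg/(m^2*s)


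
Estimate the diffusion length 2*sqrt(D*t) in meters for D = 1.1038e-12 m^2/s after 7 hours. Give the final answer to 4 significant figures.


t = 7 hr = 25200 s
Diffusion length = 2*sqrt(D*t)
= 2*sqrt(1.1038e-12 * 25200)
= 3.336e-04 m


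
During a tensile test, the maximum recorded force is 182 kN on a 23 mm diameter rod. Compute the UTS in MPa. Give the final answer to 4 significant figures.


A0 = pi*(d/2)^2 = pi*(23/2)^2 = 415.476 mm^2
UTS = F_max / A0 = 182*1000 / 415.476
UTS = 438.1 MPa


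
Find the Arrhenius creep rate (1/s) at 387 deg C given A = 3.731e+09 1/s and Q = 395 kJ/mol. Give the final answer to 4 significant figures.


rate = A * exp(-Q / (R*T))
T = 387 + 273.15 = 660.15 K
rate = 3.731e+09 * exp(-395e3 / (8.314 * 660.15))
rate = 2.071e-22 1/s


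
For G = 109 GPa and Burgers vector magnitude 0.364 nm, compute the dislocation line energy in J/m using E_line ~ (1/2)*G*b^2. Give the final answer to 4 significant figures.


E = G*b^2/2
b = 0.364 nm = 3.64e-10 m
G = 109 GPa = 1.09e+11 Pa
E = 0.5 * 1.09e+11 * (3.64e-10)^2
E = 7.221e-09 J/m


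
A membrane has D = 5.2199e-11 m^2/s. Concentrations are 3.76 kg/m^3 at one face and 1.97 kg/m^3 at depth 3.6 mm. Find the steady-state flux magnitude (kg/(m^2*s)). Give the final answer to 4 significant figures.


J = -D * (dC/dx) = D * (C1 - C2) / dx
J = 5.2199e-11 * (3.76 - 1.97) / 3.6e-03
J = 2.595e-08 kg/(m^2*s)


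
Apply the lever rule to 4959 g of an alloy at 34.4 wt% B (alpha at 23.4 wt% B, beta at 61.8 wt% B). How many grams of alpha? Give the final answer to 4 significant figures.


f_alpha = (C_beta - C0) / (C_beta - C_alpha)
f_alpha = (61.8 - 34.4) / (61.8 - 23.4) = 0.713542
m_alpha = f_alpha * m_total = 0.713542 * 4959 = 3538 g


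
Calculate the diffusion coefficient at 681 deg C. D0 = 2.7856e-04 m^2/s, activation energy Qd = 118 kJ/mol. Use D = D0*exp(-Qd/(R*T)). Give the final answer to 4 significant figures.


D = D0 * exp(-Qd / (R*T))
T = 954.15 K
D = 2.7856e-04 * exp(-118e3 / (8.314 * 954.15))
D = 9.656e-11 m^2/s


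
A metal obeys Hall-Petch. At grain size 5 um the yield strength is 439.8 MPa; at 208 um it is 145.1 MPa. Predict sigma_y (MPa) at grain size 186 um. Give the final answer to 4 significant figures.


sigma_y = sigma0 + k / sqrt(d)
1/sqrt(d1) = 1/sqrt(5e-06) = 447.214;  1/sqrt(d2) = 69.3375
k = (sigma1 - sigma2) / (1/sqrt(d1) - 1/sqrt(d2)) = (439.8 - 145.1) / (447.214 - 69.3375) = 0.779885 MPa*m^0.5
sigma0 = sigma1 - k/sqrt(d1) = 439.8 - 0.779885*447.214 = 91.0247 MPa
sigma_y(d3) = 91.0247 + 0.779885 / sqrt(1.86e-04) = 148.2 MPa


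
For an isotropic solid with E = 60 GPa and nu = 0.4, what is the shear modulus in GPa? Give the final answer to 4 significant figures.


G = E / (2*(1+nu))
G = 60 / (2*(1+0.4))
G = 21.43 GPa


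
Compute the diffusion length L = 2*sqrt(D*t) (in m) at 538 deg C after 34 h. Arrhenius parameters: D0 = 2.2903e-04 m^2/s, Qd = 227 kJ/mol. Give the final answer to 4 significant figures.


Step 1: D = D0 * exp(-Qd/(R*T))
T = 811.15 K
D = 2.2903e-04 * exp(-227e3 / (8.314 * 811.15)) = 5.5147e-19 m^2/s
Step 2: L = 2*sqrt(D*t)
t = 34 h = 122400 s
L = 2*sqrt(5.5147e-19 * 122400) = 5.196e-07 m


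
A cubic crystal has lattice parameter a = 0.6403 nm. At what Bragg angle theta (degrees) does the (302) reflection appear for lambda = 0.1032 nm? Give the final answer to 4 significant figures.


d = a / sqrt(h^2+k^2+l^2)
d = 0.6403 / sqrt(13) = 0.177587 nm
lambda = 2*d*sin(theta)  =>  sin(theta) = lambda / (2*d)
sin(theta) = 0.1032 / (2 * 0.177587) = 0.290561
theta = 16.89 deg


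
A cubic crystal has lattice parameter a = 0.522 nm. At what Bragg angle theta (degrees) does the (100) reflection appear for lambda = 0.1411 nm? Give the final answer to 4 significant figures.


d = a / sqrt(h^2+k^2+l^2)
d = 0.522 / sqrt(1) = 0.522 nm
lambda = 2*d*sin(theta)  =>  sin(theta) = lambda / (2*d)
sin(theta) = 0.1411 / (2 * 0.522) = 0.135153
theta = 7.767 deg


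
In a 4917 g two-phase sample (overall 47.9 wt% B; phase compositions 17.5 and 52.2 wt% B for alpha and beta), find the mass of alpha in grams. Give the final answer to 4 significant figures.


f_alpha = (C_beta - C0) / (C_beta - C_alpha)
f_alpha = (52.2 - 47.9) / (52.2 - 17.5) = 0.123919
m_alpha = f_alpha * m_total = 0.123919 * 4917 = 609.3 g


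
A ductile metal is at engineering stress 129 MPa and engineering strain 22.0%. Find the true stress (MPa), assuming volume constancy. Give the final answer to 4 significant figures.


sigma_true = sigma_eng * (1 + epsilon_eng)
sigma_true = 129 * (1 + 0.22)
sigma_true = 157.4 MPa


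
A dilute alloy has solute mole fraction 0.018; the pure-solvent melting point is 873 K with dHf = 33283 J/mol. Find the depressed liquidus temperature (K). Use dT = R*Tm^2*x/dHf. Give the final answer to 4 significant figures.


dT = R*Tm^2*x / dHf
dT = 8.314 * 873^2 * 0.018 / 33283
dT = 3.4268 K
T_new = 873 - 3.4268 = 869.6 K


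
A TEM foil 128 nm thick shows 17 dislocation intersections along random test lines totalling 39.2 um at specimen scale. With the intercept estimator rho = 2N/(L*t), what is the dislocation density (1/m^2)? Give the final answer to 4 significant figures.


rho = 2N / (L * t)
L = 39.2 um = 3.92e-05 m, t = 128 nm = 1.28e-07 m
rho = 2 * 17 / (3.92e-05 * 1.28e-07)
rho = 6.776e+12 1/m^2


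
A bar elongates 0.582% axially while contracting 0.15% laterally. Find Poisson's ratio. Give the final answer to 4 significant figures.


nu = -epsilon_lat / epsilon_axial
Lateral strain is contraction (negative), so using magnitudes:
nu = 0.15 / 0.582
nu = 0.2577


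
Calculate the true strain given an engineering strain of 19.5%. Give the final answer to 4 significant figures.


epsilon_true = ln(1 + epsilon_eng)
epsilon_true = ln(1 + 0.195)
epsilon_true = 0.1781


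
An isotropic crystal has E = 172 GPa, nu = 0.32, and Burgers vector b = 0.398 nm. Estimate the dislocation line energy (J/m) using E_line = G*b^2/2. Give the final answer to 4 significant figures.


Step 1: G = E / (2*(1+nu))
G = 172 / (2*(1+0.32)) = 65.1515 GPa = 6.51515e+10 Pa
Step 2: E_line = G*b^2/2
b = 0.398 nm = 3.98e-10 m
E_line = 0.5 * 6.51515e+10 * (3.98e-10)^2 = 5.16e-09 J/m


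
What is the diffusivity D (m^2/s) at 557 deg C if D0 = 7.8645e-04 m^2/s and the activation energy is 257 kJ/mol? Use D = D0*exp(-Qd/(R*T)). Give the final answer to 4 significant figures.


D = D0 * exp(-Qd / (R*T))
T = 830.15 K
D = 7.8645e-04 * exp(-257e3 / (8.314 * 830.15))
D = 5.298e-20 m^2/s


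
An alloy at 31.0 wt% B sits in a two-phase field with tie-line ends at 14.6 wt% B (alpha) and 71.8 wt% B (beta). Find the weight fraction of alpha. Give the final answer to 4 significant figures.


f_alpha = (C_beta - C0) / (C_beta - C_alpha)
f_alpha = (71.8 - 31.0) / (71.8 - 14.6)
f_alpha = 0.7133


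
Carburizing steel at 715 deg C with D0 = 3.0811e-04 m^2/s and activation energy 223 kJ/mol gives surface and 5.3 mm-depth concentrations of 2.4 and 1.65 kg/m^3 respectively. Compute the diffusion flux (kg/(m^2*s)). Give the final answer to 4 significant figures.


Step 1: D = D0 * exp(-Qd/(R*T))
T = 715 + 273.15 = 988.15 K
D = 3.0811e-04 * exp(-223e3 / (8.314 * 988.15)) = 5.01496e-16 m^2/s
Step 2: J = D * (C1 - C2) / dx
J = 5.01496e-16 * (2.4 - 1.65) / 5.3e-03
J = 7.097e-14 kg/(m^2*s)


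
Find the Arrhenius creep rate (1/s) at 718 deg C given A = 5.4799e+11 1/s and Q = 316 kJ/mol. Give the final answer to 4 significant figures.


rate = A * exp(-Q / (R*T))
T = 718 + 273.15 = 991.15 K
rate = 5.4799e+11 * exp(-316e3 / (8.314 * 991.15))
rate = 1.215e-05 1/s


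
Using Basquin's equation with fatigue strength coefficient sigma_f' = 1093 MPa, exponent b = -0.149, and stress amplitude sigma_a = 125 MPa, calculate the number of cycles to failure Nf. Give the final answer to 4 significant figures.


sigma_a = sigma_f' * (2*Nf)^b
2*Nf = (sigma_a / sigma_f')^(1/b)
2*Nf = (125 / 1093)^(1/-0.149)
2*Nf = 2.09027e+06
Nf = 1.045e+06 cycles


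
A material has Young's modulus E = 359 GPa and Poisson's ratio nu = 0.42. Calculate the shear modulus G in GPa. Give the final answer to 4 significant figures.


G = E / (2*(1+nu))
G = 359 / (2*(1+0.42))
G = 126.4 GPa


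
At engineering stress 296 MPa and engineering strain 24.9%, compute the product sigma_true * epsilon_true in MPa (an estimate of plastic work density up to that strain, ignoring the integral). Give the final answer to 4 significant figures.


sigma_true = sigma_eng * (1 + epsilon_eng)
sigma_true = 296 * (1 + 0.249) = 369.704 MPa
epsilon_true = ln(1 + epsilon_eng)
epsilon_true = ln(1 + 0.249) = 0.222343
sigma_true * epsilon_true = 369.704 * 0.222343 = 82.2 MPa


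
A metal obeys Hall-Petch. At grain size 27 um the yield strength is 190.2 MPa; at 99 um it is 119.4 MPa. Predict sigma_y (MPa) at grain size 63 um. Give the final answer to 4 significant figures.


sigma_y = sigma0 + k / sqrt(d)
1/sqrt(d1) = 1/sqrt(2.7e-05) = 192.45;  1/sqrt(d2) = 100.504
k = (sigma1 - sigma2) / (1/sqrt(d1) - 1/sqrt(d2)) = (190.2 - 119.4) / (192.45 - 100.504) = 0.770015 MPa*m^0.5
sigma0 = sigma1 - k/sqrt(d1) = 190.2 - 0.770015*192.45 = 42.0106 MPa
sigma_y(d3) = 42.0106 + 0.770015 / sqrt(6.3e-05) = 139 MPa


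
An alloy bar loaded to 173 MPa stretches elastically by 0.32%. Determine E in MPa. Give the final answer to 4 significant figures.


E = sigma / epsilon
epsilon = 0.32% = 3.2e-03
E = 173 / 3.2e-03
E = 54060 MPa


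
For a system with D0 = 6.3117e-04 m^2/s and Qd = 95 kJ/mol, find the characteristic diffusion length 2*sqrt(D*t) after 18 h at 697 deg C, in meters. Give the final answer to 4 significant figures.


Step 1: D = D0 * exp(-Qd/(R*T))
T = 970.15 K
D = 6.3117e-04 * exp(-95e3 / (8.314 * 970.15)) = 4.8416e-09 m^2/s
Step 2: L = 2*sqrt(D*t)
t = 18 h = 64800 s
L = 2*sqrt(4.8416e-09 * 64800) = 0.03543 m


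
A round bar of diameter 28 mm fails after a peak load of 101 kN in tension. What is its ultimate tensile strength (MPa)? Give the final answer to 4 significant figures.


A0 = pi*(d/2)^2 = pi*(28/2)^2 = 615.752 mm^2
UTS = F_max / A0 = 101*1000 / 615.752
UTS = 164 MPa


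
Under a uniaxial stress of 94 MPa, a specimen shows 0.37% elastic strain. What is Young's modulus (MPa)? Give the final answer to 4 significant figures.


E = sigma / epsilon
epsilon = 0.37% = 3.7e-03
E = 94 / 3.7e-03
E = 25410 MPa


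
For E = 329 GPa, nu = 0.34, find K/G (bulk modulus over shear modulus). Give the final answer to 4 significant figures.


G = E / (2*(1+nu))
G = 329 / (2*(1+0.34)) = 122.761 GPa
K = E / (3*(1-2*nu))
K = 329 / (3*(1-2*0.34)) = 342.708 GPa
K/G = 342.708 / 122.761 = 2.792


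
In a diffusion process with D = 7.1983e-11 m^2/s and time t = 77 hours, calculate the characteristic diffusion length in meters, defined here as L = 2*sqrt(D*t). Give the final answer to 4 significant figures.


t = 77 hr = 277200 s
Diffusion length = 2*sqrt(D*t)
= 2*sqrt(7.1983e-11 * 277200)
= 8.934e-03 m


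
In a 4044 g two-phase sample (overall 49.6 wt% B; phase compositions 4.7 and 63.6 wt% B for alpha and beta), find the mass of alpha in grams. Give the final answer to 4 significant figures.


f_alpha = (C_beta - C0) / (C_beta - C_alpha)
f_alpha = (63.6 - 49.6) / (63.6 - 4.7) = 0.237691
m_alpha = f_alpha * m_total = 0.237691 * 4044 = 961.2 g


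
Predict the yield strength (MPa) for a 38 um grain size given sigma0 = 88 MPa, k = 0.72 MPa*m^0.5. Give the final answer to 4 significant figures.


sigma_y = sigma0 + k / sqrt(d)
d = 38 um = 3.8e-05 m
sigma_y = 88 + 0.72 / sqrt(3.8e-05)
sigma_y = 204.8 MPa


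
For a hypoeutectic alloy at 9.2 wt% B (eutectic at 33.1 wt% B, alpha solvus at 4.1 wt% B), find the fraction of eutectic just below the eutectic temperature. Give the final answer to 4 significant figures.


f_primary = (C_e - C0) / (C_e - C_alpha_max)
f_primary = (33.1 - 9.2) / (33.1 - 4.1)
f_primary = 0.824138
f_eutectic = 1 - 0.824138 = 0.1759


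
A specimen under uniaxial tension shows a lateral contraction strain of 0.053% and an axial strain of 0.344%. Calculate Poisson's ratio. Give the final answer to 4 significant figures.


nu = -epsilon_lat / epsilon_axial
Lateral strain is contraction (negative), so using magnitudes:
nu = 0.053 / 0.344
nu = 0.1541


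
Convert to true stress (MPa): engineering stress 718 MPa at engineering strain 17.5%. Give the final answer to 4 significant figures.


sigma_true = sigma_eng * (1 + epsilon_eng)
sigma_true = 718 * (1 + 0.175)
sigma_true = 843.7 MPa


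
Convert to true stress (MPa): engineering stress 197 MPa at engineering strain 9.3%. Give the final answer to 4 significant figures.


sigma_true = sigma_eng * (1 + epsilon_eng)
sigma_true = 197 * (1 + 0.093)
sigma_true = 215.3 MPa


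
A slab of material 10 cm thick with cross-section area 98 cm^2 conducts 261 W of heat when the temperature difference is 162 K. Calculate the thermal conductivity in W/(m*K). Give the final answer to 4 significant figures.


k = Q*L / (A*dT)
L = 0.1 m, A = 9.8e-03 m^2
k = 261 * 0.1 / (9.8e-03 * 162)
k = 16.44 W/(m*K)


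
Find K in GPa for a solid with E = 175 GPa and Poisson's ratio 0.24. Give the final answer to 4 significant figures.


K = E / (3*(1-2*nu))
K = 175 / (3*(1-2*0.24))
K = 112.2 GPa


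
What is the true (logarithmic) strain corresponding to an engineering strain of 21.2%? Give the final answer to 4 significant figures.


epsilon_true = ln(1 + epsilon_eng)
epsilon_true = ln(1 + 0.212)
epsilon_true = 0.1923


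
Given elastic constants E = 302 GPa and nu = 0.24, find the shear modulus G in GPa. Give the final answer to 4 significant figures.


G = E / (2*(1+nu))
G = 302 / (2*(1+0.24))
G = 121.8 GPa


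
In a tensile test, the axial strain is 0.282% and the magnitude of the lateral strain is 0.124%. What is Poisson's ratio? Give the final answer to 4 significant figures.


nu = -epsilon_lat / epsilon_axial
Lateral strain is contraction (negative), so using magnitudes:
nu = 0.124 / 0.282
nu = 0.4397


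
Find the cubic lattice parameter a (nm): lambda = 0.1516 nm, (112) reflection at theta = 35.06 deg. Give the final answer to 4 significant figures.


d = lambda / (2*sin(theta))
d = 0.1516 / (2*sin(35.06 deg))
d = 0.131956 nm
a = d * sqrt(h^2+k^2+l^2) = 0.131956 * sqrt(6)
a = 0.3232 nm


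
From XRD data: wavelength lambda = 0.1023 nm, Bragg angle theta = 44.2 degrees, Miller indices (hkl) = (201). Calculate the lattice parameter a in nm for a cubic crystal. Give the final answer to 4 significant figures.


d = lambda / (2*sin(theta))
d = 0.1023 / (2*sin(44.2 deg))
d = 0.0733686 nm
a = d * sqrt(h^2+k^2+l^2) = 0.0733686 * sqrt(5)
a = 0.1641 nm


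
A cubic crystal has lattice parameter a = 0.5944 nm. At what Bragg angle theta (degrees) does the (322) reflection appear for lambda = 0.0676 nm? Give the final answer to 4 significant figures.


d = a / sqrt(h^2+k^2+l^2)
d = 0.5944 / sqrt(17) = 0.144163 nm
lambda = 2*d*sin(theta)  =>  sin(theta) = lambda / (2*d)
sin(theta) = 0.0676 / (2 * 0.144163) = 0.234457
theta = 13.56 deg


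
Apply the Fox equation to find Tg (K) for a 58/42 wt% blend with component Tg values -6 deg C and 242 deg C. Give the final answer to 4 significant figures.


1/Tg = w1/Tg1 + w2/Tg2 (in Kelvin)
Tg1 = 267.15 K, Tg2 = 515.15 K
1/Tg = 0.58/267.15 + 0.42/515.15
Tg = 334.9 K


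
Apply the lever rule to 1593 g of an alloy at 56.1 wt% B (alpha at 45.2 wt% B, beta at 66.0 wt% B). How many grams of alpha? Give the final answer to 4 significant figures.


f_alpha = (C_beta - C0) / (C_beta - C_alpha)
f_alpha = (66.0 - 56.1) / (66.0 - 45.2) = 0.475962
m_alpha = f_alpha * m_total = 0.475962 * 1593 = 758.2 g


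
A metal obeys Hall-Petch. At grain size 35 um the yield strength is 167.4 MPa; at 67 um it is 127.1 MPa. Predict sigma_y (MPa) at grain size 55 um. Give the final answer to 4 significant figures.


sigma_y = sigma0 + k / sqrt(d)
1/sqrt(d1) = 1/sqrt(3.5e-05) = 169.031;  1/sqrt(d2) = 122.169
k = (sigma1 - sigma2) / (1/sqrt(d1) - 1/sqrt(d2)) = (167.4 - 127.1) / (169.031 - 122.169) = 0.859983 MPa*m^0.5
sigma0 = sigma1 - k/sqrt(d1) = 167.4 - 0.859983*169.031 = 22.0364 MPa
sigma_y(d3) = 22.0364 + 0.859983 / sqrt(5.5e-05) = 138 MPa


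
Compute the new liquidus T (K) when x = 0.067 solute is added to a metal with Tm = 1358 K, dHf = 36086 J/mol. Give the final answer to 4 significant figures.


dT = R*Tm^2*x / dHf
dT = 8.314 * 1358^2 * 0.067 / 36086
dT = 28.4673 K
T_new = 1358 - 28.4673 = 1330 K


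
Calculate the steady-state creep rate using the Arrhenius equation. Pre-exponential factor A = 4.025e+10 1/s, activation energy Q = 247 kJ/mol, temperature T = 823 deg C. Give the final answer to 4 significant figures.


rate = A * exp(-Q / (R*T))
T = 823 + 273.15 = 1096.15 K
rate = 4.025e+10 * exp(-247e3 / (8.314 * 1096.15))
rate = 0.06825 1/s


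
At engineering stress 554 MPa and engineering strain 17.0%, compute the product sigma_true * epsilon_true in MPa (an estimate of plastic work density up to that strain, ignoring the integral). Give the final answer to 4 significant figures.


sigma_true = sigma_eng * (1 + epsilon_eng)
sigma_true = 554 * (1 + 0.17) = 648.18 MPa
epsilon_true = ln(1 + epsilon_eng)
epsilon_true = ln(1 + 0.17) = 0.157004
sigma_true * epsilon_true = 648.18 * 0.157004 = 101.8 MPa


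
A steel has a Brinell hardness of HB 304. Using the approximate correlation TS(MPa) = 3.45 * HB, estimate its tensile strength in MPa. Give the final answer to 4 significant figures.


TS (MPa) = 3.45 * HB
TS = 3.45 * 304
TS = 1049 MPa


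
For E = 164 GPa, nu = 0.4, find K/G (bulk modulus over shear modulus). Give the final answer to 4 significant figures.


G = E / (2*(1+nu))
G = 164 / (2*(1+0.4)) = 58.5714 GPa
K = E / (3*(1-2*nu))
K = 164 / (3*(1-2*0.4)) = 273.333 GPa
K/G = 273.333 / 58.5714 = 4.667


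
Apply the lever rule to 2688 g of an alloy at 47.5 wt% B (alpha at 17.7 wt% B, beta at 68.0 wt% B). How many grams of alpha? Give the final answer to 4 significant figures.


f_alpha = (C_beta - C0) / (C_beta - C_alpha)
f_alpha = (68.0 - 47.5) / (68.0 - 17.7) = 0.407555
m_alpha = f_alpha * m_total = 0.407555 * 2688 = 1096 g


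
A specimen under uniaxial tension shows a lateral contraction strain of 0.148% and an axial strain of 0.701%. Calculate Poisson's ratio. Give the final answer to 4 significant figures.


nu = -epsilon_lat / epsilon_axial
Lateral strain is contraction (negative), so using magnitudes:
nu = 0.148 / 0.701
nu = 0.2111


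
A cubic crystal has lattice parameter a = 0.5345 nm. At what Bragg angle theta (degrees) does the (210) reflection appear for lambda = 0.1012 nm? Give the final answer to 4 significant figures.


d = a / sqrt(h^2+k^2+l^2)
d = 0.5345 / sqrt(5) = 0.239036 nm
lambda = 2*d*sin(theta)  =>  sin(theta) = lambda / (2*d)
sin(theta) = 0.1012 / (2 * 0.239036) = 0.211684
theta = 12.22 deg


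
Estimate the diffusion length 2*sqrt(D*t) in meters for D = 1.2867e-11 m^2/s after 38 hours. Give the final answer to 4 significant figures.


t = 38 hr = 136800 s
Diffusion length = 2*sqrt(D*t)
= 2*sqrt(1.2867e-11 * 136800)
= 2.653e-03 m


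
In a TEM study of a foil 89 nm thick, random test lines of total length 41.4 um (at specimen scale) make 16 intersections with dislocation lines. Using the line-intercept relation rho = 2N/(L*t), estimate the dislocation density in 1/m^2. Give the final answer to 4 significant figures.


rho = 2N / (L * t)
L = 41.4 um = 4.14e-05 m, t = 89 nm = 8.9e-08 m
rho = 2 * 16 / (4.14e-05 * 8.9e-08)
rho = 8.685e+12 1/m^2


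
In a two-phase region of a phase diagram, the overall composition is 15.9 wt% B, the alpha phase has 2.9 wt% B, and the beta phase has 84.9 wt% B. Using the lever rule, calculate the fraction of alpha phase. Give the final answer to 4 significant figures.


f_alpha = (C_beta - C0) / (C_beta - C_alpha)
f_alpha = (84.9 - 15.9) / (84.9 - 2.9)
f_alpha = 0.8415


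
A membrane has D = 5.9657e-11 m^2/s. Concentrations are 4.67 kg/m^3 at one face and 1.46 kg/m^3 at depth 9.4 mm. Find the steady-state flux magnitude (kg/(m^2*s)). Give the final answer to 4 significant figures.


J = -D * (dC/dx) = D * (C1 - C2) / dx
J = 5.9657e-11 * (4.67 - 1.46) / 9.4e-03
J = 2.037e-08 kg/(m^2*s)


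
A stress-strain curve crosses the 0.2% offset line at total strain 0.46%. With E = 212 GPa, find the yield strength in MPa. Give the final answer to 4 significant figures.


Offset strain = 0.002
Elastic strain at yield = total_strain - offset = 4.6e-03 - 0.002 = 2.6e-03
sigma_y = E * elastic_strain = 212000 * 2.6e-03
sigma_y = 551.2 MPa


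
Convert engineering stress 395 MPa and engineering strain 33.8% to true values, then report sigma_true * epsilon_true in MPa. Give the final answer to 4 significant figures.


sigma_true = sigma_eng * (1 + epsilon_eng)
sigma_true = 395 * (1 + 0.338) = 528.51 MPa
epsilon_true = ln(1 + epsilon_eng)
epsilon_true = ln(1 + 0.338) = 0.291176
sigma_true * epsilon_true = 528.51 * 0.291176 = 153.9 MPa


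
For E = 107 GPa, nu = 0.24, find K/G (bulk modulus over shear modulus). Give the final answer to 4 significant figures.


G = E / (2*(1+nu))
G = 107 / (2*(1+0.24)) = 43.1452 GPa
K = E / (3*(1-2*nu))
K = 107 / (3*(1-2*0.24)) = 68.5897 GPa
K/G = 68.5897 / 43.1452 = 1.59


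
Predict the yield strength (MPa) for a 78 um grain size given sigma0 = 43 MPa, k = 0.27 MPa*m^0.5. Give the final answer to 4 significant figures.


sigma_y = sigma0 + k / sqrt(d)
d = 78 um = 7.8e-05 m
sigma_y = 43 + 0.27 / sqrt(7.8e-05)
sigma_y = 73.57 MPa


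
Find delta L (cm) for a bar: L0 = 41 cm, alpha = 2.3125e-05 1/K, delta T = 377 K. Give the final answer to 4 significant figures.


dL = L0 * alpha * dT
dL = 41 * 2.3125e-05 * 377
dL = 0.3574 cm


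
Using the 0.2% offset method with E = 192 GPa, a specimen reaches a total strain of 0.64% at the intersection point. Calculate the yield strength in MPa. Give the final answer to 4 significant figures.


Offset strain = 0.002
Elastic strain at yield = total_strain - offset = 6.4e-03 - 0.002 = 4.4e-03
sigma_y = E * elastic_strain = 192000 * 4.4e-03
sigma_y = 844.8 MPa


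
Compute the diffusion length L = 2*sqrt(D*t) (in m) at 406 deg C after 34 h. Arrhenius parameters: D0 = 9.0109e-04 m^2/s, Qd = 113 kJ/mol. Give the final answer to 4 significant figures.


Step 1: D = D0 * exp(-Qd/(R*T))
T = 679.15 K
D = 9.0109e-04 * exp(-113e3 / (8.314 * 679.15)) = 1.8341e-12 m^2/s
Step 2: L = 2*sqrt(D*t)
t = 34 h = 122400 s
L = 2*sqrt(1.8341e-12 * 122400) = 9.476e-04 m


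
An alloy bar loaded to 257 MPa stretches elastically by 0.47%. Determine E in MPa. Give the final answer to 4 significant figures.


E = sigma / epsilon
epsilon = 0.47% = 4.7e-03
E = 257 / 4.7e-03
E = 54680 MPa


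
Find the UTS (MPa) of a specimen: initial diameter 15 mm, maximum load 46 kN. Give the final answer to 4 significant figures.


A0 = pi*(d/2)^2 = pi*(15/2)^2 = 176.715 mm^2
UTS = F_max / A0 = 46*1000 / 176.715
UTS = 260.3 MPa


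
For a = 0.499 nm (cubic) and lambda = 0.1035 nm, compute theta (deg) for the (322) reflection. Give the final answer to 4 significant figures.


d = a / sqrt(h^2+k^2+l^2)
d = 0.499 / sqrt(17) = 0.121025 nm
lambda = 2*d*sin(theta)  =>  sin(theta) = lambda / (2*d)
sin(theta) = 0.1035 / (2 * 0.121025) = 0.427597
theta = 25.32 deg


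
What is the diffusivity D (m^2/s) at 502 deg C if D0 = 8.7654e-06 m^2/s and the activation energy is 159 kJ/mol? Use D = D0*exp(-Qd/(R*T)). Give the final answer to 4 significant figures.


D = D0 * exp(-Qd / (R*T))
T = 775.15 K
D = 8.7654e-06 * exp(-159e3 / (8.314 * 775.15))
D = 1.69e-16 m^2/s


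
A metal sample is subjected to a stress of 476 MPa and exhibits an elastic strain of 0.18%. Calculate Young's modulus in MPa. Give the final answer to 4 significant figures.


E = sigma / epsilon
epsilon = 0.18% = 1.8e-03
E = 476 / 1.8e-03
E = 264400 MPa


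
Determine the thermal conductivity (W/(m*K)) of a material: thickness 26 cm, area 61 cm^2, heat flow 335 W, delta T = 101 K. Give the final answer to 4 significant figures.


k = Q*L / (A*dT)
L = 0.26 m, A = 6.1e-03 m^2
k = 335 * 0.26 / (6.1e-03 * 101)
k = 141.4 W/(m*K)


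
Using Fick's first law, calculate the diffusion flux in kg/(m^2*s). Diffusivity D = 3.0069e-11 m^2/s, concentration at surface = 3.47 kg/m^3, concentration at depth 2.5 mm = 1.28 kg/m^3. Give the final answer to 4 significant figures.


J = -D * (dC/dx) = D * (C1 - C2) / dx
J = 3.0069e-11 * (3.47 - 1.28) / 2.5e-03
J = 2.634e-08 kg/(m^2*s)


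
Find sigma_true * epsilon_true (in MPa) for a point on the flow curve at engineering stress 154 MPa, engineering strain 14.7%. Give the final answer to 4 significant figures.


sigma_true = sigma_eng * (1 + epsilon_eng)
sigma_true = 154 * (1 + 0.147) = 176.638 MPa
epsilon_true = ln(1 + epsilon_eng)
epsilon_true = ln(1 + 0.147) = 0.13715
sigma_true * epsilon_true = 176.638 * 0.13715 = 24.23 MPa


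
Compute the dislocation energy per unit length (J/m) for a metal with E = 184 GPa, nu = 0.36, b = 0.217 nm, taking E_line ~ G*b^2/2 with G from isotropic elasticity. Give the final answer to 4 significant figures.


Step 1: G = E / (2*(1+nu))
G = 184 / (2*(1+0.36)) = 67.6471 GPa = 6.76471e+10 Pa
Step 2: E_line = G*b^2/2
b = 0.217 nm = 2.17e-10 m
E_line = 0.5 * 6.76471e+10 * (2.17e-10)^2 = 1.593e-09 J/m


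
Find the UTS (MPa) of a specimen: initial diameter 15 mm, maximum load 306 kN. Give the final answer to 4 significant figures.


A0 = pi*(d/2)^2 = pi*(15/2)^2 = 176.715 mm^2
UTS = F_max / A0 = 306*1000 / 176.715
UTS = 1732 MPa


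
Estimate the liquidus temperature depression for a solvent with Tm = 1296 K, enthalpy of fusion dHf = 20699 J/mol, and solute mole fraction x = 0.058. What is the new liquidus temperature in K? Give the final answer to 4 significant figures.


dT = R*Tm^2*x / dHf
dT = 8.314 * 1296^2 * 0.058 / 20699
dT = 39.129 K
T_new = 1296 - 39.129 = 1257 K


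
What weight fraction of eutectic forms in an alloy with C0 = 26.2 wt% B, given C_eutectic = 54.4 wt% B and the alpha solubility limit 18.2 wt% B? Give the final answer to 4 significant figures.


f_primary = (C_e - C0) / (C_e - C_alpha_max)
f_primary = (54.4 - 26.2) / (54.4 - 18.2)
f_primary = 0.779006
f_eutectic = 1 - 0.779006 = 0.221


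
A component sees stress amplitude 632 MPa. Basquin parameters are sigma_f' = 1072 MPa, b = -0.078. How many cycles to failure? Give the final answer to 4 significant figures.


sigma_a = sigma_f' * (2*Nf)^b
2*Nf = (sigma_a / sigma_f')^(1/b)
2*Nf = (632 / 1072)^(1/-0.078)
2*Nf = 875.028
Nf = 437.5 cycles


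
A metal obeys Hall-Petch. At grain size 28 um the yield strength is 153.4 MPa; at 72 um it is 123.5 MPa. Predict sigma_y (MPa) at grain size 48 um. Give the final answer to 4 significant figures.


sigma_y = sigma0 + k / sqrt(d)
1/sqrt(d1) = 1/sqrt(2.8e-05) = 188.982;  1/sqrt(d2) = 117.851
k = (sigma1 - sigma2) / (1/sqrt(d1) - 1/sqrt(d2)) = (153.4 - 123.5) / (188.982 - 117.851) = 0.420351 MPa*m^0.5
sigma0 = sigma1 - k/sqrt(d1) = 153.4 - 0.420351*188.982 = 73.9612 MPa
sigma_y(d3) = 73.9612 + 0.420351 / sqrt(4.8e-05) = 134.6 MPa


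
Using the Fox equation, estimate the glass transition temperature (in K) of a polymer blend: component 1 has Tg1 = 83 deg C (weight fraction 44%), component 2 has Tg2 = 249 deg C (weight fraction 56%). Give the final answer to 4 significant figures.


1/Tg = w1/Tg1 + w2/Tg2 (in Kelvin)
Tg1 = 356.15 K, Tg2 = 522.15 K
1/Tg = 0.44/356.15 + 0.56/522.15
Tg = 433.3 K


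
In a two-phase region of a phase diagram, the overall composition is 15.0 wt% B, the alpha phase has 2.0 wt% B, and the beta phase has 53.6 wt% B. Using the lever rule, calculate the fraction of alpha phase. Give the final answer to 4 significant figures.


f_alpha = (C_beta - C0) / (C_beta - C_alpha)
f_alpha = (53.6 - 15.0) / (53.6 - 2.0)
f_alpha = 0.7481


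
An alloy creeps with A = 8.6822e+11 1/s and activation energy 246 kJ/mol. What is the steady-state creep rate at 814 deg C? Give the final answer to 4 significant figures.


rate = A * exp(-Q / (R*T))
T = 814 + 273.15 = 1087.15 K
rate = 8.6822e+11 * exp(-246e3 / (8.314 * 1087.15))
rate = 1.314 1/s
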